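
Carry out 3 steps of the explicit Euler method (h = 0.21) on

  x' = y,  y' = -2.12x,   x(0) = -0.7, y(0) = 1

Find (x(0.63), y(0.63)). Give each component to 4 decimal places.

Euler on (x,y): x_{n+1} = x_n + h·x', y_{n+1} = y_n + h·y'.
0.000000: (-0.700000, 1.000000); f=(1.000000, 1.484000) → (-0.490000, 1.311640)
0.210000: (-0.490000, 1.311640); f=(1.311640, 1.038800) → (-0.214556, 1.529788)
0.420000: (-0.214556, 1.529788); f=(1.529788, 0.454858) → (0.106700, 1.625308)
(x(0.63), y(0.63)) ≈ (0.1067, 1.6253)

0.1067, 1.6253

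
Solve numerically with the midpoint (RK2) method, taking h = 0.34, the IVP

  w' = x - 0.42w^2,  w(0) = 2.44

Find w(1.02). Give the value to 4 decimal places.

1.6011

Midpoint: k1 = f(x_n, w_n); k2 = f(x_n + h/2, w_n + (h/2)·k1); w_{n+1} = w_n + h·k2.
x=0.000000, w=2.440000:
  k1 = f(0.000000, 2.440000) = -2.500512
  k2 = f(0.170000, 2.014913) = -1.535147
  w ← 2.440000 + 0.34·(-1.535147) = 1.918050
x=0.340000, w=1.918050:
  k1 = f(0.340000, 1.918050) = -1.205145
  k2 = f(0.510000, 1.713175) = -0.722687
  w ← 1.918050 + 0.34·(-0.722687) = 1.672336
x=0.680000, w=1.672336:
  k1 = f(0.680000, 1.672336) = -0.494618
  k2 = f(0.850000, 1.588251) = -0.209468
  w ← 1.672336 + 0.34·(-0.209468) = 1.601117
w(1.02) ≈ 1.6011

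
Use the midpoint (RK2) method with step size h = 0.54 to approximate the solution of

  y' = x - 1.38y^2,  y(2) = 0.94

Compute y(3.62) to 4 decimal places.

1.4711

Midpoint: k1 = f(x_n, y_n); k2 = f(x_n + h/2, y_n + (h/2)·k1); y_{n+1} = y_n + h·k2.
x=2.000000, y=0.940000:
  k1 = f(2.000000, 0.940000) = 0.780632
  k2 = f(2.270000, 1.150771) = 0.442503
  y ← 0.940000 + 0.54·0.442503 = 1.178952
x=2.540000, y=1.178952:
  k1 = f(2.540000, 1.178952) = 0.621901
  k2 = f(2.810000, 1.346865) = 0.306618
  y ← 1.178952 + 0.54·0.306618 = 1.344525
x=3.080000, y=1.344525:
  k1 = f(3.080000, 1.344525) = 0.585307
  k2 = f(3.350000, 1.502558) = 0.234400
  y ← 1.344525 + 0.54·0.234400 = 1.471101
y(3.62) ≈ 1.4711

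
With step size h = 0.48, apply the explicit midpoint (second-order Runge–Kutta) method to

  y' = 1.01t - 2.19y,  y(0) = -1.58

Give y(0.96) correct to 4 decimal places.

Midpoint: k1 = f(t_n, y_n); k2 = f(t_n + h/2, y_n + (h/2)·k1); y_{n+1} = y_n + h·k2.
t=0.000000, y=-1.580000:
  k1 = f(0.000000, -1.580000) = 3.460200
  k2 = f(0.240000, -0.749552) = 1.883919
  y ← -1.580000 + 0.48·1.883919 = -0.675719
t=0.480000, y=-0.675719:
  k1 = f(0.480000, -0.675719) = 1.964624
  k2 = f(0.720000, -0.204209) = 1.174418
  y ← -0.675719 + 0.48·1.174418 = -0.111998
y(0.96) ≈ -0.1120

-0.1120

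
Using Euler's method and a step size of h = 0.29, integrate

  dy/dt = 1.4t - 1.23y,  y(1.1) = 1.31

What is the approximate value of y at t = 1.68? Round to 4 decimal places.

1.3938

Euler: y_{n+1} = y_n + h·f(t_n, y_n).
t=1.100000, y=1.310000: f=-0.071300 → y ← 1.310000 + 0.29·(-0.071300) = 1.289323
t=1.390000, y=1.289323: f=0.360133 → y ← 1.289323 + 0.29·0.360133 = 1.393761
y(1.68) ≈ 1.3938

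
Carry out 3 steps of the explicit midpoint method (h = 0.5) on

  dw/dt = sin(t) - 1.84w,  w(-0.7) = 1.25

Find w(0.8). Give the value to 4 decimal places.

0.3707

Midpoint: k1 = f(t_n, w_n); k2 = f(t_n + h/2, w_n + (h/2)·k1); w_{n+1} = w_n + h·k2.
t=-0.700000, w=1.250000:
  k1 = f(-0.700000, 1.250000) = -2.944218
  k2 = f(-0.450000, 0.513946) = -1.380625
  w ← 1.250000 + 0.5·(-1.380625) = 0.559687
t=-0.200000, w=0.559687:
  k1 = f(-0.200000, 0.559687) = -1.228494
  k2 = f(0.050000, 0.252564) = -0.414738
  w ← 0.559687 + 0.5·(-0.414738) = 0.352318
t=0.300000, w=0.352318:
  k1 = f(0.300000, 0.352318) = -0.352745
  k2 = f(0.550000, 0.264132) = 0.036685
  w ← 0.352318 + 0.5·0.036685 = 0.370660
w(0.8) ≈ 0.3707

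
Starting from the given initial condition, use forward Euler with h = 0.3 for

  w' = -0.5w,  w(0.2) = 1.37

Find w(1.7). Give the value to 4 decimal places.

Euler: w_{n+1} = w_n + h·f(t_n, w_n).
t=0.200000, w=1.370000: f=-0.685000 → w ← 1.370000 + 0.3·(-0.685000) = 1.164500
t=0.500000, w=1.164500: f=-0.582250 → w ← 1.164500 + 0.3·(-0.582250) = 0.989825
t=0.800000, w=0.989825: f=-0.494913 → w ← 0.989825 + 0.3·(-0.494913) = 0.841351
t=1.100000, w=0.841351: f=-0.420676 → w ← 0.841351 + 0.3·(-0.420676) = 0.715149
t=1.400000, w=0.715149: f=-0.357574 → w ← 0.715149 + 0.3·(-0.357574) = 0.607876
w(1.7) ≈ 0.6079

0.6079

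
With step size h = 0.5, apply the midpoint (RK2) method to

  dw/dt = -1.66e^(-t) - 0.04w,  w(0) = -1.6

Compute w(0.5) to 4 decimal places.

-2.2064

Midpoint: k1 = f(t_n, w_n); k2 = f(t_n + h/2, w_n + (h/2)·k1); w_{n+1} = w_n + h·k2.
t=0.000000, w=-1.600000:
  k1 = f(0.000000, -1.600000) = -1.596000
  k2 = f(0.250000, -1.999000) = -1.212849
  w ← -1.600000 + 0.5·(-1.212849) = -2.206425
w(0.5) ≈ -2.2064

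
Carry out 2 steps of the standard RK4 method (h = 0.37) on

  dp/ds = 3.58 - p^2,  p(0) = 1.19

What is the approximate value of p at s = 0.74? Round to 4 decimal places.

RK4: k1 = f(s_n, p_n); k2 = f(s_n + h/2, p_n + (h/2)·k1); k3 = f(s_n + h/2, p_n + (h/2)·k2); k4 = f(s_n + h, p_n + h·k3); p_{n+1} = p_n + (h/6)·(k1 + 2k2 + 2k3 + k4).
s=0.000000, p=1.190000:
  k1 = f(0.000000, 1.190000) = 2.163900
  k2 = f(0.185000, 1.590321) = 1.050878
  k3 = f(0.185000, 1.384412) = 1.663402
  k4 = f(0.370000, 1.805459) = 0.320318
  p ← 1.190000 + (0.37/6)·(k1 + 2k2 + 2k3 + k4) = 1.677955
s=0.370000, p=1.677955:
  k1 = f(0.370000, 1.677955) = 0.764468
  k2 = f(0.555000, 1.819381) = 0.269852
  k3 = f(0.555000, 1.727877) = 0.594440
  k4 = f(0.740000, 1.897898) = -0.022015
  p ← 1.677955 + (0.37/6)·(k1 + 2k2 + 2k3 + k4) = 1.830335
p(0.74) ≈ 1.8303

1.8303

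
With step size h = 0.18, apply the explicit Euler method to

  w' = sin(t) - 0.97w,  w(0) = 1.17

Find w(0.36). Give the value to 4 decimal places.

0.8293

Euler: w_{n+1} = w_n + h·f(t_n, w_n).
t=0.000000, w=1.170000: f=-1.134900 → w ← 1.170000 + 0.18·(-1.134900) = 0.965718
t=0.180000, w=0.965718: f=-0.757717 → w ← 0.965718 + 0.18·(-0.757717) = 0.829329
w(0.36) ≈ 0.8293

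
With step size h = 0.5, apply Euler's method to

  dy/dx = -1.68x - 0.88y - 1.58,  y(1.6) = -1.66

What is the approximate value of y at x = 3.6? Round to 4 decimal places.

-6.3984

Euler: y_{n+1} = y_n + h·f(x_n, y_n).
x=1.600000, y=-1.660000: f=-2.807200 → y ← -1.660000 + 0.5·(-2.807200) = -3.063600
x=2.100000, y=-3.063600: f=-2.412032 → y ← -3.063600 + 0.5·(-2.412032) = -4.269616
x=2.600000, y=-4.269616: f=-2.190738 → y ← -4.269616 + 0.5·(-2.190738) = -5.364985
x=3.100000, y=-5.364985: f=-2.066813 → y ← -5.364985 + 0.5·(-2.066813) = -6.398392
y(3.6) ≈ -6.3984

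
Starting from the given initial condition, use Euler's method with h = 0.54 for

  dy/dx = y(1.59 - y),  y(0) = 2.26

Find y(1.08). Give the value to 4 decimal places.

1.5573

Euler: y_{n+1} = y_n + h·f(x_n, y_n).
x=0.000000, y=2.260000: f=-1.514200 → y ← 2.260000 + 0.54·(-1.514200) = 1.442332
x=0.540000, y=1.442332: f=0.212986 → y ← 1.442332 + 0.54·0.212986 = 1.557345
y(1.08) ≈ 1.5573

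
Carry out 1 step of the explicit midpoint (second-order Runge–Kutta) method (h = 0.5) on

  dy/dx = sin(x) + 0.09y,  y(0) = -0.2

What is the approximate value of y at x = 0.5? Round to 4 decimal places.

-0.0855

Midpoint: k1 = f(x_n, y_n); k2 = f(x_n + h/2, y_n + (h/2)·k1); y_{n+1} = y_n + h·k2.
x=0.000000, y=-0.200000:
  k1 = f(0.000000, -0.200000) = -0.018000
  k2 = f(0.250000, -0.204500) = 0.228999
  y ← -0.200000 + 0.5·0.228999 = -0.085501
y(0.5) ≈ -0.0855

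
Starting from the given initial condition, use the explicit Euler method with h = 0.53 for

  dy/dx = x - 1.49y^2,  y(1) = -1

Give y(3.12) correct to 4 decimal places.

-8.1550

Euler: y_{n+1} = y_n + h·f(x_n, y_n).
x=1.000000, y=-1.000000: f=-0.490000 → y ← -1.000000 + 0.53·(-0.490000) = -1.259700
x=1.530000, y=-1.259700: f=-0.834398 → y ← -1.259700 + 0.53·(-0.834398) = -1.701931
x=2.060000, y=-1.701931: f=-2.255887 → y ← -1.701931 + 0.53·(-2.255887) = -2.897551
x=2.590000, y=-2.897551: f=-9.919743 → y ← -2.897551 + 0.53·(-9.919743) = -8.155015
y(3.12) ≈ -8.1550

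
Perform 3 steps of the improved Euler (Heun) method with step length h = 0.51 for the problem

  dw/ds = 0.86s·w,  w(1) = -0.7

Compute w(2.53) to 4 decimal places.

Heun: k1 = f(s_n, w_n); k2 = f(s_n + h, w_n + h·k1); w_{n+1} = w_n + (h/2)·(k1 + k2).
s=1.000000, w=-0.700000:
  k1 = f(1.000000, -0.700000) = -0.602000
  k2 = f(1.510000, -1.007020) = -1.307716
  w ← -0.700000 + (0.51/2)·(-0.602000 + (-1.307716)) = -1.186978
s=1.510000, w=-1.186978:
  k1 = f(1.510000, -1.186978) = -1.541409
  k2 = f(2.020000, -1.973096) = -3.427663
  w ← -1.186978 + (0.51/2)·(-1.541409 + (-3.427663)) = -2.454091
s=2.020000, w=-2.454091:
  k1 = f(2.020000, -2.454091) = -4.263247
  k2 = f(2.530000, -4.628347) = -10.070357
  w ← -2.454091 + (0.51/2)·(-4.263247 + (-10.070357)) = -6.109160
w(2.53) ≈ -6.1092

-6.1092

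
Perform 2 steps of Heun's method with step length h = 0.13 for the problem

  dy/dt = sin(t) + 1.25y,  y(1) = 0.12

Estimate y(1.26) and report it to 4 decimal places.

0.4400

Heun: k1 = f(t_n, y_n); k2 = f(t_n + h, y_n + h·k1); y_{n+1} = y_n + (h/2)·(k1 + k2).
t=1.000000, y=0.120000:
  k1 = f(1.000000, 0.120000) = 0.991471
  k2 = f(1.130000, 0.248891) = 1.215526
  y ← 0.120000 + (0.13/2)·(0.991471 + 1.215526) = 0.263455
t=1.130000, y=0.263455:
  k1 = f(1.130000, 0.263455) = 1.233731
  k2 = f(1.260000, 0.423840) = 1.481890
  y ← 0.263455 + (0.13/2)·(1.233731 + 1.481890) = 0.439970
y(1.26) ≈ 0.4400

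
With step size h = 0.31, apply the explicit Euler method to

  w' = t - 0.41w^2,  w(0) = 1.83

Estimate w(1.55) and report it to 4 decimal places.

1.4930

Euler: w_{n+1} = w_n + h·f(t_n, w_n).
t=0.000000, w=1.830000: f=-1.373049 → w ← 1.830000 + 0.31·(-1.373049) = 1.404355
t=0.310000, w=1.404355: f=-0.498607 → w ← 1.404355 + 0.31·(-0.498607) = 1.249787
t=0.620000, w=1.249787: f=-0.020406 → w ← 1.249787 + 0.31·(-0.020406) = 1.243461
t=0.930000, w=1.243461: f=0.296060 → w ← 1.243461 + 0.31·0.296060 = 1.335239
t=1.240000, w=1.335239: f=0.509026 → w ← 1.335239 + 0.31·0.509026 = 1.493037
w(1.55) ≈ 1.4930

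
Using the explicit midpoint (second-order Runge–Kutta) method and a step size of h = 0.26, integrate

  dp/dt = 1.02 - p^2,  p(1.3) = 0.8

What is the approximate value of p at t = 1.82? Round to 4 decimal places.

0.9275

Midpoint: k1 = f(t_n, p_n); k2 = f(t_n + h/2, p_n + (h/2)·k1); p_{n+1} = p_n + h·k2.
t=1.300000, p=0.800000:
  k1 = f(1.300000, 0.800000) = 0.380000
  k2 = f(1.430000, 0.849400) = 0.298520
  p ← 0.800000 + 0.26·0.298520 = 0.877615
t=1.560000, p=0.877615:
  k1 = f(1.560000, 0.877615) = 0.249792
  k2 = f(1.690000, 0.910088) = 0.191740
  p ← 0.877615 + 0.26·0.191740 = 0.927467
p(1.82) ≈ 0.9275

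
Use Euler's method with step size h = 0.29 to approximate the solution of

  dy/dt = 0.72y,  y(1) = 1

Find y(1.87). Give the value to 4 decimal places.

Euler: y_{n+1} = y_n + h·f(t_n, y_n).
t=1.000000, y=1.000000: f=0.720000 → y ← 1.000000 + 0.29·0.720000 = 1.208800
t=1.290000, y=1.208800: f=0.870336 → y ← 1.208800 + 0.29·0.870336 = 1.461197
t=1.580000, y=1.461197: f=1.052062 → y ← 1.461197 + 0.29·1.052062 = 1.766295
y(1.87) ≈ 1.7663

1.7663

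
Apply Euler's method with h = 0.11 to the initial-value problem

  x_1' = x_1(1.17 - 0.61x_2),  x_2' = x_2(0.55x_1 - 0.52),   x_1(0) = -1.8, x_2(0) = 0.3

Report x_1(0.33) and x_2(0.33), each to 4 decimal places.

-2.4737, 0.1663

Euler on (x_1,x_2): x_1_{n+1} = x_1_n + h·x_1', x_2_{n+1} = x_2_n + h·x_2'.
0.000000: (-1.800000, 0.300000); f=(-1.776600, -0.453000) → (-1.995426, 0.250170)
0.110000: (-1.995426, 0.250170); f=(-2.030139, -0.404646) → (-2.218741, 0.205659)
0.220000: (-2.218741, 0.205659); f=(-2.317582, -0.357910) → (-2.473675, 0.166289)
(x_1(0.33), x_2(0.33)) ≈ (-2.4737, 0.1663)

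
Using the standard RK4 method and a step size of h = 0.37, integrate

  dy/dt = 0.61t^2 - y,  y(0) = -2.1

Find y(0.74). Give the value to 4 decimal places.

RK4: k1 = f(t_n, y_n); k2 = f(t_n + h/2, y_n + (h/2)·k1); k3 = f(t_n + h/2, y_n + (h/2)·k2); k4 = f(t_n + h, y_n + h·k3); y_{n+1} = y_n + (h/6)·(k1 + 2k2 + 2k3 + k4).
t=0.000000, y=-2.100000:
  k1 = f(0.000000, -2.100000) = 2.100000
  k2 = f(0.185000, -1.711500) = 1.732377
  k3 = f(0.185000, -1.779510) = 1.800387
  k4 = f(0.370000, -1.433857) = 1.517366
  y ← -2.100000 + (0.37/6)·(k1 + 2k2 + 2k3 + k4) = -1.441221
t=0.370000, y=-1.441221:
  k1 = f(0.370000, -1.441221) = 1.524730
  k2 = f(0.555000, -1.159146) = 1.347042
  k3 = f(0.555000, -1.192019) = 1.379914
  k4 = f(0.740000, -0.930653) = 1.264689
  y ← -1.441221 + (0.37/6)·(k1 + 2k2 + 2k3 + k4) = -0.932883
y(0.74) ≈ -0.9329

-0.9329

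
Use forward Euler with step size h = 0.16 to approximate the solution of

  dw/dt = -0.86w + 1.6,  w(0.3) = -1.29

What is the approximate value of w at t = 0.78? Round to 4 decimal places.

-0.1602

Euler: w_{n+1} = w_n + h·f(t_n, w_n).
t=0.300000, w=-1.290000: f=2.709400 → w ← -1.290000 + 0.16·2.709400 = -0.856496
t=0.460000, w=-0.856496: f=2.336587 → w ← -0.856496 + 0.16·2.336587 = -0.482642
t=0.620000, w=-0.482642: f=2.015072 → w ← -0.482642 + 0.16·2.015072 = -0.160231
w(0.78) ≈ -0.1602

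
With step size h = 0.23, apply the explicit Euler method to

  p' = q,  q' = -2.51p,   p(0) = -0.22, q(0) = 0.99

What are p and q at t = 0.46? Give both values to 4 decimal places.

Euler on (p,q): p_{n+1} = p_n + h·p', q_{n+1} = q_n + h·q'.
0.000000: (-0.220000, 0.990000); f=(0.990000, 0.552200) → (0.007700, 1.117006)
0.230000: (0.007700, 1.117006); f=(1.117006, -0.019327) → (0.264611, 1.112561)
(p(0.46), q(0.46)) ≈ (0.2646, 1.1126)

0.2646, 1.1126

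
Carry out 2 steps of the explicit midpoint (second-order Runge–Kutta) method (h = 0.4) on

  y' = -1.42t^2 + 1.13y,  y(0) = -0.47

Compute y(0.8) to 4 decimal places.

Midpoint: k1 = f(t_n, y_n); k2 = f(t_n + h/2, y_n + (h/2)·k1); y_{n+1} = y_n + h·k2.
t=0.000000, y=-0.470000:
  k1 = f(0.000000, -0.470000) = -0.531100
  k2 = f(0.200000, -0.576220) = -0.707929
  y ← -0.470000 + 0.4·(-0.707929) = -0.753171
t=0.400000, y=-0.753171:
  k1 = f(0.400000, -0.753171) = -1.078284
  k2 = f(0.600000, -0.968828) = -1.605976
  y ← -0.753171 + 0.4·(-1.605976) = -1.395562
y(0.8) ≈ -1.3956

-1.3956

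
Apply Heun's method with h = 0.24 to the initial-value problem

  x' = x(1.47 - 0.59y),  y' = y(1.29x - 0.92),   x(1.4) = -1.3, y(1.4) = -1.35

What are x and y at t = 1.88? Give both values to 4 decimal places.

-3.1063, -0.3500

Heun on (x,y): k1 = f(t_n, state_n); k2 = f(t_n + h, state_n + h·k1); state_{n+1} = state_n + (h/2)·(k1 + k2).
1.400000: (-1.300000, -1.350000)
  k1 = (-2.946450, 3.505950)
  predictor → (-2.007148, -0.508572)
  k2 = (-3.552767, 1.784692)
  → (-2.079906, -0.715123)
1.640000: (-2.079906, -0.715123)
  k1 = (-3.935021, 2.576645)
  predictor → (-3.024311, -0.096728)
  k2 = (-4.618334, 0.466362)
  → (-3.106309, -0.349962)
(x(1.88), y(1.88)) ≈ (-3.1063, -0.3500)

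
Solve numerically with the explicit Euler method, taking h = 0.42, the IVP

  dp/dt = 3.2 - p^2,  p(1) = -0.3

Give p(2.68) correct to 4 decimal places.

Euler: p_{n+1} = p_n + h·f(t_n, p_n).
t=1.000000, p=-0.300000: f=3.110000 → p ← -0.300000 + 0.42·3.110000 = 1.006200
t=1.420000, p=1.006200: f=2.187562 → p ← 1.006200 + 0.42·2.187562 = 1.924976
t=1.840000, p=1.924976: f=-0.505532 → p ← 1.924976 + 0.42·(-0.505532) = 1.712652
t=2.260000, p=1.712652: f=0.266822 → p ← 1.712652 + 0.42·0.266822 = 1.824718
p(2.68) ≈ 1.8247

1.8247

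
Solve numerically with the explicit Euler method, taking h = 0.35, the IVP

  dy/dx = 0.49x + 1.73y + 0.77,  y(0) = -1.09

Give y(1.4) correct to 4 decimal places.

-4.2025

Euler: y_{n+1} = y_n + h·f(x_n, y_n).
x=0.000000, y=-1.090000: f=-1.115700 → y ← -1.090000 + 0.35·(-1.115700) = -1.480495
x=0.350000, y=-1.480495: f=-1.619756 → y ← -1.480495 + 0.35·(-1.619756) = -2.047410
x=0.700000, y=-2.047410: f=-2.429019 → y ← -2.047410 + 0.35·(-2.429019) = -2.897566
x=1.050000, y=-2.897566: f=-3.728290 → y ← -2.897566 + 0.35·(-3.728290) = -4.202468
y(1.4) ≈ -4.2025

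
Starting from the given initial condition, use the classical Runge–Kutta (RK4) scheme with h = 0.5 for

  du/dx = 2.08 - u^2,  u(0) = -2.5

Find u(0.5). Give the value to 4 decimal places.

-26.0873

RK4: k1 = f(x_n, u_n); k2 = f(x_n + h/2, u_n + (h/2)·k1); k3 = f(x_n + h/2, u_n + (h/2)·k2); k4 = f(x_n + h, u_n + h·k3); u_{n+1} = u_n + (h/6)·(k1 + 2k2 + 2k3 + k4).
x=0.000000, u=-2.500000:
  k1 = f(0.000000, -2.500000) = -4.170000
  k2 = f(0.250000, -3.542500) = -10.469306
  k3 = f(0.250000, -5.117327) = -24.107031
  k4 = f(0.500000, -14.553516) = -209.724816
  u ← -2.500000 + (0.5/6)·(k1 + 2k2 + 2k3 + k4) = -26.087291
u(0.5) ≈ -26.0873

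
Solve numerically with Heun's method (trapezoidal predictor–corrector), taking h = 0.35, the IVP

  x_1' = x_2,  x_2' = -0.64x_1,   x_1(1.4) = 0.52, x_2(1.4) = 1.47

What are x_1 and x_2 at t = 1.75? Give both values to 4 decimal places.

1.0141, 1.2959

Heun on (x_1,x_2): k1 = f(t_n, state_n); k2 = f(t_n + h, state_n + h·k1); state_{n+1} = state_n + (h/2)·(k1 + k2).
1.400000: (0.520000, 1.470000)
  k1 = (1.470000, -0.332800)
  predictor → (1.034500, 1.353520)
  k2 = (1.353520, -0.662080)
  → (1.014116, 1.295896)
(x_1(1.75), x_2(1.75)) ≈ (1.0141, 1.2959)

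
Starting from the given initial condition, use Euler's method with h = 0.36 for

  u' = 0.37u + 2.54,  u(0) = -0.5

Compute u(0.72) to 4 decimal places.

1.3085

Euler: u_{n+1} = u_n + h·f(t_n, u_n).
t=0.000000, u=-0.500000: f=2.355000 → u ← -0.500000 + 0.36·2.355000 = 0.347800
t=0.360000, u=0.347800: f=2.668686 → u ← 0.347800 + 0.36·2.668686 = 1.308527
u(0.72) ≈ 1.3085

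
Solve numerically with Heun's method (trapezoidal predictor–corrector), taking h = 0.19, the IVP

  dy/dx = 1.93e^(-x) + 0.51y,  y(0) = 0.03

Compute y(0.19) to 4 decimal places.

Heun: k1 = f(x_n, y_n); k2 = f(x_n + h, y_n + h·k1); y_{n+1} = y_n + (h/2)·(k1 + k2).
x=0.000000, y=0.030000:
  k1 = f(0.000000, 0.030000) = 1.945300
  k2 = f(0.190000, 0.399607) = 1.799831
  y ← 0.030000 + (0.19/2)·(1.945300 + 1.799831) = 0.385787
y(0.19) ≈ 0.3858

0.3858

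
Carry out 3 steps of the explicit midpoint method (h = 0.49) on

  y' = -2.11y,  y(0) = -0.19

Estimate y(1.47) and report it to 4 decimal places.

Midpoint: k1 = f(s_n, y_n); k2 = f(s_n + h/2, y_n + (h/2)·k1); y_{n+1} = y_n + h·k2.
s=0.000000, y=-0.190000:
  k1 = f(0.000000, -0.190000) = 0.400900
  k2 = f(0.245000, -0.091780) = 0.193655
  y ← -0.190000 + 0.49·0.193655 = -0.095109
s=0.490000, y=-0.095109:
  k1 = f(0.490000, -0.095109) = 0.200680
  k2 = f(0.735000, -0.045942) = 0.096939
  y ← -0.095109 + 0.49·0.096939 = -0.047609
s=0.980000, y=-0.047609:
  k1 = f(0.980000, -0.047609) = 0.100455
  k2 = f(1.225000, -0.022998) = 0.048525
  y ← -0.047609 + 0.49·0.048525 = -0.023832
y(1.47) ≈ -0.0238

-0.0238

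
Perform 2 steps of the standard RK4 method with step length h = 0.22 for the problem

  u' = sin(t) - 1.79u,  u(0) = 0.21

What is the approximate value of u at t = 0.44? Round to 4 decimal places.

0.1699

RK4: k1 = f(t_n, u_n); k2 = f(t_n + h/2, u_n + (h/2)·k1); k3 = f(t_n + h/2, u_n + (h/2)·k2); k4 = f(t_n + h, u_n + h·k3); u_{n+1} = u_n + (h/6)·(k1 + 2k2 + 2k3 + k4).
t=0.000000, u=0.210000:
  k1 = f(0.000000, 0.210000) = -0.375900
  k2 = f(0.110000, 0.168651) = -0.192107
  k3 = f(0.110000, 0.188868) = -0.228296
  k4 = f(0.220000, 0.159775) = -0.067767
  u ← 0.210000 + (0.22/6)·(k1 + 2k2 + 2k3 + k4) = 0.162903
t=0.220000, u=0.162903:
  k1 = f(0.220000, 0.162903) = -0.073366
  k2 = f(0.330000, 0.154832) = 0.046893
  k3 = f(0.330000, 0.168061) = 0.023214
  k4 = f(0.440000, 0.168010) = 0.125202
  u ← 0.162903 + (0.22/6)·(k1 + 2k2 + 2k3 + k4) = 0.169944
u(0.44) ≈ 0.1699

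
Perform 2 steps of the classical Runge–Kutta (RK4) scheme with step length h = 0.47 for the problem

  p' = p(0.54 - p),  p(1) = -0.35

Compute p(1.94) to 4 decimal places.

-1.0160

RK4: k1 = f(x_n, p_n); k2 = f(x_n + h/2, p_n + (h/2)·k1); k3 = f(x_n + h/2, p_n + (h/2)·k2); k4 = f(x_n + h, p_n + h·k3); p_{n+1} = p_n + (h/6)·(k1 + 2k2 + 2k3 + k4).
x=1.000000, p=-0.350000:
  k1 = f(1.000000, -0.350000) = -0.311500
  k2 = f(1.235000, -0.423202) = -0.407630
  k3 = f(1.235000, -0.445793) = -0.439460
  k4 = f(1.470000, -0.556546) = -0.610278
  p ← -0.350000 + (0.47/6)·(k1 + 2k2 + 2k3 + k4) = -0.554917
x=1.470000, p=-0.554917:
  k1 = f(1.470000, -0.554917) = -0.607587
  k2 = f(1.705000, -0.697700) = -0.863543
  k3 = f(1.705000, -0.757849) = -0.983574
  k4 = f(1.940000, -1.017196) = -1.583974
  p ← -0.554917 + (0.47/6)·(k1 + 2k2 + 2k3 + k4) = -1.015971
p(1.94) ≈ -1.0160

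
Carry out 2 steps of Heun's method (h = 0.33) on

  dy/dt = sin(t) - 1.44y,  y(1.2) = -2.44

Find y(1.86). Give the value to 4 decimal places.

Heun: k1 = f(t_n, y_n); k2 = f(t_n + h, y_n + h·k1); y_{n+1} = y_n + (h/2)·(k1 + k2).
t=1.200000, y=-2.440000:
  k1 = f(1.200000, -2.440000) = 4.445639
  k2 = f(1.530000, -0.972939) = 2.400200
  y ← -2.440000 + (0.33/2)·(4.445639 + 2.400200) = -1.310437
t=1.530000, y=-1.310437:
  k1 = f(1.530000, -1.310437) = 2.886197
  k2 = f(1.860000, -0.357992) = 1.473979
  y ← -1.310437 + (0.33/2)·(2.886197 + 1.473979) = -0.591008
y(1.86) ≈ -0.5910

-0.5910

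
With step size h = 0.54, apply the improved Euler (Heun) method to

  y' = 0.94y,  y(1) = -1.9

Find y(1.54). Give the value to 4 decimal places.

-3.1092

Heun: k1 = f(t_n, y_n); k2 = f(t_n + h, y_n + h·k1); y_{n+1} = y_n + (h/2)·(k1 + k2).
t=1.000000, y=-1.900000:
  k1 = f(1.000000, -1.900000) = -1.786000
  k2 = f(1.540000, -2.864440) = -2.692574
  y ← -1.900000 + (0.54/2)·(-1.786000 + (-2.692574)) = -3.109215
y(1.54) ≈ -3.1092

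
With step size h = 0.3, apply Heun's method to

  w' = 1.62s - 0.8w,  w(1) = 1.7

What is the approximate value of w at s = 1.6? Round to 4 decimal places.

Heun: k1 = f(s_n, w_n); k2 = f(s_n + h, w_n + h·k1); w_{n+1} = w_n + (h/2)·(k1 + k2).
s=1.000000, w=1.700000:
  k1 = f(1.000000, 1.700000) = 0.260000
  k2 = f(1.300000, 1.778000) = 0.683600
  w ← 1.700000 + (0.3/2)·(0.260000 + 0.683600) = 1.841540
s=1.300000, w=1.841540:
  k1 = f(1.300000, 1.841540) = 0.632768
  k2 = f(1.600000, 2.031370) = 0.966904
  w ← 1.841540 + (0.3/2)·(0.632768 + 0.966904) = 2.081491
w(1.6) ≈ 2.0815

2.0815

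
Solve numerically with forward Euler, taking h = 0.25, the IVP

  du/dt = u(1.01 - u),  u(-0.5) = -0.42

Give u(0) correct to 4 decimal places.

Euler: u_{n+1} = u_n + h·f(t_n, u_n).
t=-0.500000, u=-0.420000: f=-0.600600 → u ← -0.420000 + 0.25·(-0.600600) = -0.570150
t=-0.250000, u=-0.570150: f=-0.900923 → u ← -0.570150 + 0.25·(-0.900923) = -0.795381
u(0) ≈ -0.7954

-0.7954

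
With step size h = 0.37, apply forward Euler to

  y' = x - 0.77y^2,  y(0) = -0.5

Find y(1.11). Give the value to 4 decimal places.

-0.3327

Euler: y_{n+1} = y_n + h·f(x_n, y_n).
x=0.000000, y=-0.500000: f=-0.192500 → y ← -0.500000 + 0.37·(-0.192500) = -0.571225
x=0.370000, y=-0.571225: f=0.118751 → y ← -0.571225 + 0.37·0.118751 = -0.527287
x=0.740000, y=-0.527287: f=0.525915 → y ← -0.527287 + 0.37·0.525915 = -0.332699
y(1.11) ≈ -0.3327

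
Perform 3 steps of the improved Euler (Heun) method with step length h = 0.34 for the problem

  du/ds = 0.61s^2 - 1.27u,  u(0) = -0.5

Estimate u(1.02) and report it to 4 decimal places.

Heun: k1 = f(s_n, u_n); k2 = f(s_n + h, u_n + h·k1); u_{n+1} = u_n + (h/2)·(k1 + k2).
s=0.000000, u=-0.500000:
  k1 = f(0.000000, -0.500000) = 0.635000
  k2 = f(0.340000, -0.284100) = 0.431323
  u ← -0.500000 + (0.34/2)·(0.635000 + 0.431323) = -0.318725
s=0.340000, u=-0.318725:
  k1 = f(0.340000, -0.318725) = 0.475297
  k2 = f(0.680000, -0.157124) = 0.481612
  u ← -0.318725 + (0.34/2)·(0.475297 + 0.481612) = -0.156051
s=0.680000, u=-0.156051:
  k1 = f(0.680000, -0.156051) = 0.480248
  k2 = f(1.020000, 0.007234) = 0.625457
  u ← -0.156051 + (0.34/2)·(0.480248 + 0.625457) = 0.031919
u(1.02) ≈ 0.0319

0.0319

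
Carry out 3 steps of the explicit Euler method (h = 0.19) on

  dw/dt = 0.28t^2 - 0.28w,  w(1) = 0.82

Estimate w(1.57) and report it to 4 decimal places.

0.9163

Euler: w_{n+1} = w_n + h·f(t_n, w_n).
t=1.000000, w=0.820000: f=0.050400 → w ← 0.820000 + 0.19·0.050400 = 0.829576
t=1.190000, w=0.829576: f=0.164227 → w ← 0.829576 + 0.19·0.164227 = 0.860779
t=1.380000, w=0.860779: f=0.292214 → w ← 0.860779 + 0.19·0.292214 = 0.916300
w(1.57) ≈ 0.9163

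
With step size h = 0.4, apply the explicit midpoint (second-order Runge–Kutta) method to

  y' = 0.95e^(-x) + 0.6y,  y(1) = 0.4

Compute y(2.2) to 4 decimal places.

1.1989

Midpoint: k1 = f(x_n, y_n); k2 = f(x_n + h/2, y_n + (h/2)·k1); y_{n+1} = y_n + h·k2.
x=1.000000, y=0.400000:
  k1 = f(1.000000, 0.400000) = 0.589485
  k2 = f(1.200000, 0.517897) = 0.596873
  y ← 0.400000 + 0.4·0.596873 = 0.638749
x=1.400000, y=0.638749:
  k1 = f(1.400000, 0.638749) = 0.617517
  k2 = f(1.600000, 0.762252) = 0.649153
  y ← 0.638749 + 0.4·0.649153 = 0.898410
x=1.800000, y=0.898410:
  k1 = f(1.800000, 0.898410) = 0.696080
  k2 = f(2.000000, 1.037626) = 0.751144
  y ← 0.898410 + 0.4·0.751144 = 1.198868
y(2.2) ≈ 1.1989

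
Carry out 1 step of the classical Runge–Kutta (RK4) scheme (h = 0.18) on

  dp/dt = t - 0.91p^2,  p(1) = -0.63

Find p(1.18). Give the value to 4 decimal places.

RK4: k1 = f(t_n, p_n); k2 = f(t_n + h/2, p_n + (h/2)·k1); k3 = f(t_n + h/2, p_n + (h/2)·k2); k4 = f(t_n + h, p_n + h·k3); p_{n+1} = p_n + (h/6)·(k1 + 2k2 + 2k3 + k4).
t=1.000000, p=-0.630000:
  k1 = f(1.000000, -0.630000) = 0.638821
  k2 = f(1.090000, -0.572506) = 0.791735
  k3 = f(1.090000, -0.558744) = 0.805903
  k4 = f(1.180000, -0.484937) = 0.966000
  p ← -0.630000 + (0.18/6)·(k1 + 2k2 + 2k3 + k4) = -0.485997
p(1.18) ≈ -0.4860

-0.4860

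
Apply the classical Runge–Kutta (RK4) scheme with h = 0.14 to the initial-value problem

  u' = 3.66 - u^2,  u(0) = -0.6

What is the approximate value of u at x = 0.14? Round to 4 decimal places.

-0.1084

RK4: k1 = f(x_n, u_n); k2 = f(x_n + h/2, u_n + (h/2)·k1); k3 = f(x_n + h/2, u_n + (h/2)·k2); k4 = f(x_n + h, u_n + h·k3); u_{n+1} = u_n + (h/6)·(k1 + 2k2 + 2k3 + k4).
x=0.000000, u=-0.600000:
  k1 = f(0.000000, -0.600000) = 3.300000
  k2 = f(0.070000, -0.369000) = 3.523839
  k3 = f(0.070000, -0.353331) = 3.535157
  k4 = f(0.140000, -0.105078) = 3.648959
  u ← -0.600000 + (0.14/6)·(k1 + 2k2 + 2k3 + k4) = -0.108438
u(0.14) ≈ -0.1084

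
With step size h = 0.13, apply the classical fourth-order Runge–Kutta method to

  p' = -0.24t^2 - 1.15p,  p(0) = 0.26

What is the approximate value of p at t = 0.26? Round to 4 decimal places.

0.1915

RK4: k1 = f(t_n, p_n); k2 = f(t_n + h/2, p_n + (h/2)·k1); k3 = f(t_n + h/2, p_n + (h/2)·k2); k4 = f(t_n + h, p_n + h·k3); p_{n+1} = p_n + (h/6)·(k1 + 2k2 + 2k3 + k4).
t=0.000000, p=0.260000:
  k1 = f(0.000000, 0.260000) = -0.299000
  k2 = f(0.065000, 0.240565) = -0.277664
  k3 = f(0.065000, 0.241952) = -0.279259
  k4 = f(0.130000, 0.223696) = -0.261307
  p ← 0.260000 + (0.13/6)·(k1 + 2k2 + 2k3 + k4) = 0.223727
t=0.130000, p=0.223727:
  k1 = f(0.130000, 0.223727) = -0.261342
  k2 = f(0.195000, 0.206740) = -0.246876
  k3 = f(0.195000, 0.207680) = -0.247958
  k4 = f(0.260000, 0.191492) = -0.236440
  p ← 0.223727 + (0.13/6)·(k1 + 2k2 + 2k3 + k4) = 0.191499
p(0.26) ≈ 0.1915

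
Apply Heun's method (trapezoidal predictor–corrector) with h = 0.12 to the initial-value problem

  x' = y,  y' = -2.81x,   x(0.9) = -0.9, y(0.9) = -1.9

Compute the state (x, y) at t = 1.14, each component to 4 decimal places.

-1.2743, -1.1523

Heun on (x,y): k1 = f(t_n, state_n); k2 = f(t_n + h, state_n + h·k1); state_{n+1} = state_n + (h/2)·(k1 + k2).
0.900000: (-0.900000, -1.900000)
  k1 = (-1.900000, 2.529000)
  predictor → (-1.128000, -1.596520)
  k2 = (-1.596520, 3.169680)
  → (-1.109791, -1.558079)
1.020000: (-1.109791, -1.558079)
  k1 = (-1.558079, 3.118513)
  predictor → (-1.296761, -1.183858)
  k2 = (-1.183858, 3.643898)
  → (-1.274307, -1.152335)
(x(1.14), y(1.14)) ≈ (-1.2743, -1.1523)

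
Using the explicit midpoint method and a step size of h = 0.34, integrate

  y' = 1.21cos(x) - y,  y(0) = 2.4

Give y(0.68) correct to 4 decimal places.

1.7705

Midpoint: k1 = f(x_n, y_n); k2 = f(x_n + h/2, y_n + (h/2)·k1); y_{n+1} = y_n + h·k2.
x=0.000000, y=2.400000:
  k1 = f(0.000000, 2.400000) = -1.190000
  k2 = f(0.170000, 2.197700) = -1.005142
  y ← 2.400000 + 0.34·(-1.005142) = 2.058252
x=0.340000, y=2.058252:
  k1 = f(0.340000, 2.058252) = -0.917518
  k2 = f(0.510000, 1.902273) = -0.846253
  y ← 2.058252 + 0.34·(-0.846253) = 1.770526
y(0.68) ≈ 1.7705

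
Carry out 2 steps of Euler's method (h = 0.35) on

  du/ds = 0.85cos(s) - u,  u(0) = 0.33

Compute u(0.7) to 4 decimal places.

Euler: u_{n+1} = u_n + h·f(s_n, u_n).
s=0.000000, u=0.330000: f=0.520000 → u ← 0.330000 + 0.35·0.520000 = 0.512000
s=0.350000, u=0.512000: f=0.286467 → u ← 0.512000 + 0.35·0.286467 = 0.612263
u(0.7) ≈ 0.6123

0.6123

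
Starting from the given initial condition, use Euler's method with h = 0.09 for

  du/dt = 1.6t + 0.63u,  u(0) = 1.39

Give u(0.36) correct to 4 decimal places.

1.8138

Euler: u_{n+1} = u_n + h·f(t_n, u_n).
t=0.000000, u=1.390000: f=0.875700 → u ← 1.390000 + 0.09·0.875700 = 1.468813
t=0.090000, u=1.468813: f=1.069352 → u ← 1.468813 + 0.09·1.069352 = 1.565055
t=0.180000, u=1.565055: f=1.273984 → u ← 1.565055 + 0.09·1.273984 = 1.679713
t=0.270000, u=1.679713: f=1.490219 → u ← 1.679713 + 0.09·1.490219 = 1.813833
u(0.36) ≈ 1.8138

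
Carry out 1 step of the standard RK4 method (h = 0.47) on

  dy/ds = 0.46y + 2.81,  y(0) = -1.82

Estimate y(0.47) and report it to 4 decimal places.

-0.7849

RK4: k1 = f(s_n, y_n); k2 = f(s_n + h/2, y_n + (h/2)·k1); k3 = f(s_n + h/2, y_n + (h/2)·k2); k4 = f(s_n + h, y_n + h·k3); y_{n+1} = y_n + (h/6)·(k1 + 2k2 + 2k3 + k4).
s=0.000000, y=-1.820000:
  k1 = f(0.000000, -1.820000) = 1.972800
  k2 = f(0.235000, -1.356392) = 2.186060
  k3 = f(0.235000, -1.306276) = 2.209113
  k4 = f(0.470000, -0.781717) = 2.450410
  y ← -1.820000 + (0.47/6)·(k1 + 2k2 + 2k3 + k4) = -0.784938
y(0.47) ≈ -0.7849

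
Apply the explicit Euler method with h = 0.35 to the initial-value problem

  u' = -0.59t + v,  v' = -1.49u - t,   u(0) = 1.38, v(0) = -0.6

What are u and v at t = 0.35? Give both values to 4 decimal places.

Euler on (u,v): u_{n+1} = u_n + h·u', v_{n+1} = v_n + h·v'.
0.000000: (1.380000, -0.600000); f=(-0.600000, -2.056200) → (1.170000, -1.319670)
(u(0.35), v(0.35)) ≈ (1.1700, -1.3197)

1.1700, -1.3197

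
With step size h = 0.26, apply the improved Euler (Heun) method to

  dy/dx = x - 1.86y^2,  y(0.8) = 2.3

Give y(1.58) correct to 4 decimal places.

Heun: k1 = f(x_n, y_n); k2 = f(x_n + h, y_n + h·k1); y_{n+1} = y_n + (h/2)·(k1 + k2).
x=0.800000, y=2.300000:
  k1 = f(0.800000, 2.300000) = -9.039400
  k2 = f(1.060000, -0.050244) = 1.055305
  y ← 2.300000 + (0.26/2)·(-9.039400 + 1.055305) = 1.262068
x=1.060000, y=1.262068:
  k1 = f(1.060000, 1.262068) = -1.902635
  k2 = f(1.320000, 0.767382) = 0.224691
  y ← 1.262068 + (0.26/2)·(-1.902635 + 0.224691) = 1.043935
x=1.320000, y=1.043935:
  k1 = f(1.320000, 1.043935) = -0.707028
  k2 = f(1.580000, 0.860108) = 0.204000
  y ← 1.043935 + (0.26/2)·(-0.707028 + 0.204000) = 0.978541
y(1.58) ≈ 0.9785

0.9785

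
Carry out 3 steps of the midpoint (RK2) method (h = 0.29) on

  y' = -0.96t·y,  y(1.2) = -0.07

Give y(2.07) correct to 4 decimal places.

Midpoint: k1 = f(t_n, y_n); k2 = f(t_n + h/2, y_n + (h/2)·k1); y_{n+1} = y_n + h·k2.
t=1.200000, y=-0.070000:
  k1 = f(1.200000, -0.070000) = 0.080640
  k2 = f(1.345000, -0.058307) = 0.075286
  y ← -0.070000 + 0.29·0.075286 = -0.048167
t=1.490000, y=-0.048167:
  k1 = f(1.490000, -0.048167) = 0.068898
  k2 = f(1.635000, -0.038177) = 0.059922
  y ← -0.048167 + 0.29·0.059922 = -0.030790
t=1.780000, y=-0.030790:
  k1 = f(1.780000, -0.030790) = 0.052613
  k2 = f(1.925000, -0.023161) = 0.042801
  y ← -0.030790 + 0.29·0.042801 = -0.018377
y(2.07) ≈ -0.0184

-0.0184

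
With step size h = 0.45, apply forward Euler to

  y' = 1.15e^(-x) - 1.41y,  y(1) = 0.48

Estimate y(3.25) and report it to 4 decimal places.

Euler: y_{n+1} = y_n + h·f(x_n, y_n).
x=1.000000, y=0.480000: f=-0.253739 → y ← 0.480000 + 0.45·(-0.253739) = 0.365818
x=1.450000, y=0.365818: f=-0.246047 → y ← 0.365818 + 0.45·(-0.246047) = 0.255096
x=1.900000, y=0.255096: f=-0.187682 → y ← 0.255096 + 0.45·(-0.187682) = 0.170640
x=2.350000, y=0.170640: f=-0.130927 → y ← 0.170640 + 0.45·(-0.130927) = 0.111722
x=2.800000, y=0.111722: f=-0.087597 → y ← 0.111722 + 0.45·(-0.087597) = 0.072304
y(3.25) ≈ 0.0723

0.0723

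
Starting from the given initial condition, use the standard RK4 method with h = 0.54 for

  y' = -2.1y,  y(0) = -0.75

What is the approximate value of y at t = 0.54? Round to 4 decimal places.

RK4: k1 = f(t_n, y_n); k2 = f(t_n + h/2, y_n + (h/2)·k1); k3 = f(t_n + h/2, y_n + (h/2)·k2); k4 = f(t_n + h, y_n + h·k3); y_{n+1} = y_n + (h/6)·(k1 + 2k2 + 2k3 + k4).
t=0.000000, y=-0.750000:
  k1 = f(0.000000, -0.750000) = 1.575000
  k2 = f(0.270000, -0.324750) = 0.681975
  k3 = f(0.270000, -0.565867) = 1.188320
  k4 = f(0.540000, -0.108307) = 0.227445
  y ← -0.750000 + (0.54/6)·(k1 + 2k2 + 2k3 + k4) = -0.251127
y(0.54) ≈ -0.2511

-0.2511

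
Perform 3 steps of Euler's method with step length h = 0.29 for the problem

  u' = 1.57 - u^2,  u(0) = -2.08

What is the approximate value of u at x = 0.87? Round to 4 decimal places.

-11.1338

Euler: u_{n+1} = u_n + h·f(x_n, u_n).
x=0.000000, u=-2.080000: f=-2.756400 → u ← -2.080000 + 0.29·(-2.756400) = -2.879356
x=0.290000, u=-2.879356: f=-6.720691 → u ← -2.879356 + 0.29·(-6.720691) = -4.828356
x=0.580000, u=-4.828356: f=-21.743025 → u ← -4.828356 + 0.29·(-21.743025) = -11.133834
u(0.87) ≈ -11.1338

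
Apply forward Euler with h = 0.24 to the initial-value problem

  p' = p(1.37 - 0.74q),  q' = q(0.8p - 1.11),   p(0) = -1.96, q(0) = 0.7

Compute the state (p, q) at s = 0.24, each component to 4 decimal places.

-2.3608, 0.2501

Euler on (p,q): p_{n+1} = p_n + h·p', q_{n+1} = q_n + h·q'.
0.000000: (-1.960000, 0.700000); f=(-1.669920, -1.874600) → (-2.360781, 0.250096)
(p(0.24), q(0.24)) ≈ (-2.3608, 0.2501)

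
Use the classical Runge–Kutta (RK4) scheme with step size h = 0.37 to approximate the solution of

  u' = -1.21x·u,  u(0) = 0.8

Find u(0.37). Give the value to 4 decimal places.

RK4: k1 = f(x_n, u_n); k2 = f(x_n + h/2, u_n + (h/2)·k1); k3 = f(x_n + h/2, u_n + (h/2)·k2); k4 = f(x_n + h, u_n + h·k3); u_{n+1} = u_n + (h/6)·(k1 + 2k2 + 2k3 + k4).
x=0.000000, u=0.800000:
  k1 = f(0.000000, 0.800000) = 0.000000
  k2 = f(0.185000, 0.800000) = -0.179080
  k3 = f(0.185000, 0.766870) = -0.171664
  k4 = f(0.370000, 0.736484) = -0.329724
  u ← 0.800000 + (0.37/6)·(k1 + 2k2 + 2k3 + k4) = 0.736409
u(0.37) ≈ 0.7364

0.7364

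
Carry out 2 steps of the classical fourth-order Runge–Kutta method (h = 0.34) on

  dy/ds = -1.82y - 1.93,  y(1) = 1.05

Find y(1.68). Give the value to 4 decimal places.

-0.4467

RK4: k1 = f(s_n, y_n); k2 = f(s_n + h/2, y_n + (h/2)·k1); k3 = f(s_n + h/2, y_n + (h/2)·k2); k4 = f(s_n + h, y_n + h·k3); y_{n+1} = y_n + (h/6)·(k1 + 2k2 + 2k3 + k4).
s=1.000000, y=1.050000:
  k1 = f(1.000000, 1.050000) = -3.841000
  k2 = f(1.170000, 0.397030) = -2.652595
  k3 = f(1.170000, 0.599059) = -3.020287
  k4 = f(1.340000, 0.023102) = -1.972046
  y ← 1.050000 + (0.34/6)·(k1 + 2k2 + 2k3 + k4) = 0.077667
s=1.340000, y=0.077667:
  k1 = f(1.340000, 0.077667) = -2.071355
  k2 = f(1.510000, -0.274463) = -1.430478
  k3 = f(1.510000, -0.165514) = -1.628765
  k4 = f(1.680000, -0.476113) = -1.063475
  y ← 0.077667 + (0.34/6)·(k1 + 2k2 + 2k3 + k4) = -0.446687
y(1.68) ≈ -0.4467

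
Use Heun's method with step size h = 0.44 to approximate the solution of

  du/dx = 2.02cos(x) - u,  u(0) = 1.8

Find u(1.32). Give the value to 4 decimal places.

Heun: k1 = f(x_n, u_n); k2 = f(x_n + h, u_n + h·k1); u_{n+1} = u_n + (h/2)·(k1 + k2).
x=0.000000, u=1.800000:
  k1 = f(0.000000, 1.800000) = 0.220000
  k2 = f(0.440000, 1.896800) = -0.069202
  u ← 1.800000 + (0.44/2)·(0.220000 + (-0.069202)) = 1.833176
x=0.440000, u=1.833176:
  k1 = f(0.440000, 1.833176) = -0.005577
  k2 = f(0.880000, 1.830722) = -0.543676
  u ← 1.833176 + (0.44/2)·(-0.005577 + (-0.543676)) = 1.712340
x=0.880000, u=1.712340:
  k1 = f(0.880000, 1.712340) = -0.425295
  k2 = f(1.320000, 1.525210) = -1.023896
  u ← 1.712340 + (0.44/2)·(-0.425295 + (-1.023896)) = 1.393518
u(1.32) ≈ 1.3935

1.3935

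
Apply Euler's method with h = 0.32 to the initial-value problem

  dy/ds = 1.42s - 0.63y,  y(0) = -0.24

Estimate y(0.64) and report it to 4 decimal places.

-0.0076

Euler: y_{n+1} = y_n + h·f(s_n, y_n).
s=0.000000, y=-0.240000: f=0.151200 → y ← -0.240000 + 0.32·0.151200 = -0.191616
s=0.320000, y=-0.191616: f=0.575118 → y ← -0.191616 + 0.32·0.575118 = -0.007578
y(0.64) ≈ -0.0076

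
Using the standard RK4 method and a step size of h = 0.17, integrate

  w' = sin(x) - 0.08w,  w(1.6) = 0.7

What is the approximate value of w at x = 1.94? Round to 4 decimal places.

1.0084

RK4: k1 = f(x_n, w_n); k2 = f(x_n + h/2, w_n + (h/2)·k1); k3 = f(x_n + h/2, w_n + (h/2)·k2); k4 = f(x_n + h, w_n + h·k3); w_{n+1} = w_n + (h/6)·(k1 + 2k2 + 2k3 + k4).
x=1.600000, w=0.700000:
  k1 = f(1.600000, 0.700000) = 0.943574
  k2 = f(1.685000, 0.780204) = 0.931070
  k3 = f(1.685000, 0.779141) = 0.931155
  k4 = f(1.770000, 0.858296) = 0.911561
  w ← 0.700000 + (0.17/6)·(k1 + 2k2 + 2k3 + k4) = 0.858088
x=1.770000, w=0.858088:
  k1 = f(1.770000, 0.858088) = 0.911577
  k2 = f(1.855000, 0.935572) = 0.885039
  k3 = f(1.855000, 0.933317) = 0.885220
  k4 = f(1.940000, 1.008576) = 0.851929
  w ← 0.858088 + (0.17/6)·(k1 + 2k2 + 2k3 + k4) = 1.008369
w(1.94) ≈ 1.0084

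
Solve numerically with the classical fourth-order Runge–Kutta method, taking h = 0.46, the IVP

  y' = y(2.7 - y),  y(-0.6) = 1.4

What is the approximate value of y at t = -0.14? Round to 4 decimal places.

2.1276

RK4: k1 = f(t_n, y_n); k2 = f(t_n + h/2, y_n + (h/2)·k1); k3 = f(t_n + h/2, y_n + (h/2)·k2); k4 = f(t_n + h, y_n + h·k3); y_{n+1} = y_n + (h/6)·(k1 + 2k2 + 2k3 + k4).
t=-0.600000, y=1.400000:
  k1 = f(-0.600000, 1.400000) = 1.820000
  k2 = f(-0.370000, 1.818600) = 1.602914
  k3 = f(-0.370000, 1.768670) = 1.647215
  k4 = f(-0.140000, 2.157719) = 1.170090
  y ← 1.400000 + (0.46/6)·(k1 + 2k2 + 2k3 + k4) = 2.127593
y(-0.14) ≈ 2.1276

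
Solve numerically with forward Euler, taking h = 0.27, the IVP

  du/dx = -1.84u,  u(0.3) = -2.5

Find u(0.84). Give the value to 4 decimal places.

-0.6330

Euler: u_{n+1} = u_n + h·f(x_n, u_n).
x=0.300000, u=-2.500000: f=4.600000 → u ← -2.500000 + 0.27·4.600000 = -1.258000
x=0.570000, u=-1.258000: f=2.314720 → u ← -1.258000 + 0.27·2.314720 = -0.633026
u(0.84) ≈ -0.6330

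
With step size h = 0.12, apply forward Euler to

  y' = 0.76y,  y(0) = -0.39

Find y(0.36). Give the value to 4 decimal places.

Euler: y_{n+1} = y_n + h·f(s_n, y_n).
s=0.000000, y=-0.390000: f=-0.296400 → y ← -0.390000 + 0.12·(-0.296400) = -0.425568
s=0.120000, y=-0.425568: f=-0.323432 → y ← -0.425568 + 0.12·(-0.323432) = -0.464380
s=0.240000, y=-0.464380: f=-0.352929 → y ← -0.464380 + 0.12·(-0.352929) = -0.506731
y(0.36) ≈ -0.5067

-0.5067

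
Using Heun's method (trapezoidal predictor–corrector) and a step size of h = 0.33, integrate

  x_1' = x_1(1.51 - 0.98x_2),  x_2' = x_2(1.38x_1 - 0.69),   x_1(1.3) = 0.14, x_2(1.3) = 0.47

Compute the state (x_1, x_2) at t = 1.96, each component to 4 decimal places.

Heun on (x_1,x_2): k1 = f(t_n, state_n); k2 = f(t_n + h, state_n + h·k1); state_{n+1} = state_n + (h/2)·(k1 + k2).
1.300000: (0.140000, 0.470000)
  k1 = (0.146916, -0.233496)
  predictor → (0.188482, 0.392946)
  k2 = (0.212026, -0.168925)
  → (0.199225, 0.403600)
1.630000: (0.199225, 0.403600)
  k1 = (0.222031, -0.167522)
  predictor → (0.272496, 0.348318)
  k2 = (0.318452, -0.109357)
  → (0.288405, 0.357915)
(x_1(1.96), x_2(1.96)) ≈ (0.2884, 0.3579)

0.2884, 0.3579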